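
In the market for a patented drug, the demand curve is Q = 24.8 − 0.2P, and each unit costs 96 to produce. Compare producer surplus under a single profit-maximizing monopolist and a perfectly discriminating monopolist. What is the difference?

Inverting demand: P = 124 − 5Q.
A monopolist chooses Q where MR = MC. MR = 124 − 10Q; setting this equal to 96 gives Q = 2.8 and P = 110.
PS = (110 − 96)·2.8 = 39.2.
Under first-degree price discrimination the firm charges each unit its demand price and produces up to where P = MC, i.e. Q = 5.6. Consumer surplus is zero; producer surplus equals total surplus.
PS = ½·(124 − 96)·5.6 = 78.4.
Change in producer surplus: 78.4 − 39.2 = 39.2.

PS rises by 39.2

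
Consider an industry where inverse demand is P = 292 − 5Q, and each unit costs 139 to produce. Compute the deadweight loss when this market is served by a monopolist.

Perfect competition: P = MC = 139, so 292 − 5Q = 139 and Q = 30.6.
A monopolist chooses Q where MR = MC. MR = 292 − 10Q; setting this equal to 139 gives Q = 15.3 and P = 215.5.
DWL is the triangle between Q = 15.3 and Q = 30.6: ½·(30.6 − 15.3)·(215.5 − 139) = 585.225.

DWL = 585.225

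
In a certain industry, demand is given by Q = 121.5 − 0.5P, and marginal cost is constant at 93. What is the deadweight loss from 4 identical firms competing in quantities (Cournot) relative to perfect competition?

DWL = 225

Inverting demand: P = 243 − 2Q.
Competitive firms price at marginal cost: P = 93, giving Q = 75.
In a 4-firm Cournot equilibrium, symmetry and the first-order condition give q = (243 − 93)/(10) = 15. So Q = 60 and P = 123.
DWL is the triangle between Q = 60 and Q = 75: ½·(75 − 60)·(123 − 93) = 225.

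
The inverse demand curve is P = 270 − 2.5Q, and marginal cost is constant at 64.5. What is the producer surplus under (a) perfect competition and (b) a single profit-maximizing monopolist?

Competitive firms price at marginal cost: P = 64.5, giving Q = 82.2.
PS = (64.5 − 64.5)·82.2 = 0.
The monopolist equates marginal revenue to marginal cost: 270 − 5Q = 64.5, so Q = 41.1. From demand, P = 167.25.
PS = (167.25 − 64.5)·41.1 = 4223.025.

Competition: PS = 0; Monopoly: PS = 4223.025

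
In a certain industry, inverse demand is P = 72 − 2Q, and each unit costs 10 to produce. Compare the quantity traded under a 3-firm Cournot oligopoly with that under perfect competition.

Cournot: Q = 23.25; Competition: Q = 31

Cournot with 3 identical firms: the symmetric best-response condition is 72 − 8q = 10. Each firm produces q = 7.75, total output Q = 23.25, price P = 25.5.
Competitive firms price at marginal cost: P = 10, giving Q = 31.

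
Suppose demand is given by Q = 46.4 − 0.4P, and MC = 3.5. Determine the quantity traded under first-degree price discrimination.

Q = 45

Inverting demand: P = 116 − 2.5Q.
Under first-degree price discrimination the firm charges each unit its demand price and produces up to where P = MC, i.e. Q = 45. Consumer surplus is zero; producer surplus equals total surplus.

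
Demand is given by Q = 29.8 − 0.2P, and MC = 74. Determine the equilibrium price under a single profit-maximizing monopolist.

P = 111.5

Inverting demand: P = 149 − 5Q.
A monopolist chooses Q where MR = MC. MR = 149 − 10Q; setting this equal to 74 gives Q = 7.5 and P = 111.5.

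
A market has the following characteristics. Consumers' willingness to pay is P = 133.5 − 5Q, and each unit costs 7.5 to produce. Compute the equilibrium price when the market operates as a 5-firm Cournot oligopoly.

In a 5-firm Cournot equilibrium, symmetry and the first-order condition give q = (133.5 − 7.5)/(30) = 4.2. So Q = 21 and P = 28.5.

P = 28.5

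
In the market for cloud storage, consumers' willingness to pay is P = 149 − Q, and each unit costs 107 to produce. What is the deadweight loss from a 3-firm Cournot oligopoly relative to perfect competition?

Competitive firms price at marginal cost: P = 107, giving Q = 42.
In a 3-firm Cournot equilibrium, symmetry and the first-order condition give q = (149 − 107)/(4) = 10.5. So Q = 31.5 and P = 117.5.
DWL is the triangle between Q = 31.5 and Q = 42: ½·(42 − 31.5)·(117.5 − 107) = 55.125.

DWL = 55.125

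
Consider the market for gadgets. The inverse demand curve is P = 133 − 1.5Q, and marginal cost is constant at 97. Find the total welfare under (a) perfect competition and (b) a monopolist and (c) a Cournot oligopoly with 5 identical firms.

Under competition P = MC = 97, so Q = (133 − 97)/1.5 = 24.
CS = ½·(133 − 97)·24 = 432; PS = (97 − 97)·24 = 0; TS = 432.
The monopolist equates marginal revenue to marginal cost: 133 − 3Q = 97, so Q = 12. From demand, P = 115.
CS = ½·(133 − 115)·12 = 108; PS = (115 − 97)·12 = 216; TS = 324.
In a 5-firm Cournot equilibrium, symmetry and the first-order condition give q = (133 − 97)/(9) = 4. So Q = 20 and P = 103.
CS = ½·(133 − 103)·20 = 300; PS = (103 − 97)·20 = 120; TS = 420.

Competition: TS = 432; Monopoly: TS = 324; Cournot: TS = 420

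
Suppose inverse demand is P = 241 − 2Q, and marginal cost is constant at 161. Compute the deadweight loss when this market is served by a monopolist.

Perfect competition: P = MC = 161, so 241 − 2Q = 161 and Q = 40.
Monopoly sets MR = MC: 241 − 4Q = 161 ⇒ Q = 20, P = 241 − 2·20 = 201.
DWL is the triangle between Q = 20 and Q = 40: ½·(40 − 20)·(201 − 161) = 400.

DWL = 400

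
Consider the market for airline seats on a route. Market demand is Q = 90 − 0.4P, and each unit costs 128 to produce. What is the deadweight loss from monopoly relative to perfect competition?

DWL = 470.45

Inverting demand: P = 225 − 2.5Q.
Competitive firms price at marginal cost: P = 128, giving Q = 38.8.
Monopoly sets MR = MC: 225 − 5Q = 128 ⇒ Q = 19.4, P = 225 − 2.5·19.4 = 176.5.
DWL is the triangle between Q = 19.4 and Q = 38.8: ½·(38.8 − 19.4)·(176.5 − 128) = 470.45.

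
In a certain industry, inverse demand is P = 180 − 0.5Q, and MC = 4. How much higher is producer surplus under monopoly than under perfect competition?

Producer surplus rises by 15488

Under competition P = MC = 4, so Q = (180 − 4)/0.5 = 352.
PS = (4 − 4)·352 = 0.
Monopoly sets MR = MC: 180 − Q = 4 ⇒ Q = 176, P = 180 − 0.5·176 = 92.
PS = (92 − 4)·176 = 15488.
Change in producer surplus: 15488 − 0 = 15488.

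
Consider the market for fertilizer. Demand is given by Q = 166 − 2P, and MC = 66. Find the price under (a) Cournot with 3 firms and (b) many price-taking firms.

Cournot: P = 70.25; Competition: P = 66

Inverting demand: P = 83 − 0.5Q.
With 3 symmetric Cournot firms, each firm's FOC gives 83 − 2q = 66, so q = 8.5, Q = 3·8.5 = 25.5, and P = 70.25.
Perfect competition: P = MC = 66, so 83 − 0.5Q = 66 and Q = 34.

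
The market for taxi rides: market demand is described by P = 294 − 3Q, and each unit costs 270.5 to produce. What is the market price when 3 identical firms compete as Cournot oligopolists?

P = 276.375

Cournot with 3 identical firms: the symmetric best-response condition is 294 − 12q = 270.5. Each firm produces q = 47/24, total output Q = 5.875, price P = 276.375.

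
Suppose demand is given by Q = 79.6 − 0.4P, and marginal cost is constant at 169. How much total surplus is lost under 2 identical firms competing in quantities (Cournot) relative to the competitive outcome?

Inverting demand: P = 199 − 2.5Q.
Under competition P = MC = 169, so Q = (199 − 169)/2.5 = 12.
With 2 symmetric Cournot firms, each firm's FOC gives 199 − 7.5q = 169, so q = 4, Q = 2·4 = 8, and P = 179.
DWL is the triangle between Q = 8 and Q = 12: ½·(12 − 8)·(179 − 169) = 20.

DWL = 20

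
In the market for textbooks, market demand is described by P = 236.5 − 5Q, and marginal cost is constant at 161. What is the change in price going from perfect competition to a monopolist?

Competitive firms price at marginal cost: P = 161, giving Q = 15.1.
Monopoly sets MR = MC: 236.5 − 10Q = 161 ⇒ Q = 7.55, P = 236.5 − 5·7.55 = 198.75.
Change in price: 198.75 − 161 = 37.75.

Price rises by 37.75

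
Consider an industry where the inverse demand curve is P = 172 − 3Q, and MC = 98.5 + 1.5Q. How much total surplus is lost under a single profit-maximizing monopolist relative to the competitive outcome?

Under competition P = MC: 172 − 3Q = 98.5 + 1.5Q ⇒ Q = 49/3, P = 123.
The monopolist equates marginal revenue to marginal cost: 172 − 6Q = 98.5 + 1.5Q, so Q = 9.8. From demand, P = 142.6.
CS = ½·(172 − 123)·49/3 = 2401/6; PS = (123·49/3 − 98.5·49/3 − ½·1.5·(49/3)²) = 2401/12; TS = 600.25.
CS = ½·(172 − 142.6)·9.8 = 144.06; PS = (142.6·9.8 − 98.5·9.8 − ½·1.5·9.8²) = 360.15; TS = 504.21.
DWL = 600.25 − 504.21 = 96.04.

DWL = 96.04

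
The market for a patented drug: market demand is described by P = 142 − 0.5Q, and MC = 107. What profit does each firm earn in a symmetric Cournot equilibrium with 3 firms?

π_i = 153.125

Cournot with 3 identical firms: the symmetric best-response condition is 142 − 2q = 107. Each firm produces q = 17.5, total output Q = 52.5, price P = 115.75.
Each firm's profit = (115.75 − 107)·17.5 = 153.125.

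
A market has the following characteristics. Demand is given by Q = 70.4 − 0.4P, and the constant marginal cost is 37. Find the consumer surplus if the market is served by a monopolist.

CS = 966.05

Inverting demand: P = 176 − 2.5Q.
Monopoly sets MR = MC: 176 − 5Q = 37 ⇒ Q = 27.8, P = 176 − 2.5·27.8 = 106.5.
CS = ½·(176 − 106.5)·27.8 = 966.05.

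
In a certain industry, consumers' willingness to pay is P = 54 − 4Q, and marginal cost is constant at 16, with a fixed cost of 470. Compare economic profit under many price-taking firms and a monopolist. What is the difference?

Perfect competition: P = MC = 16, so 54 − 4Q = 16 and Q = 9.5.
Profit = (16 − 16)·9.5 − 470 = −470.
Monopoly sets MR = MC: 54 − 8Q = 16 ⇒ Q = 4.75, P = 54 − 4·4.75 = 35.
Profit = (35 − 16)·4.75 − 470 = −379.75.
Change in economic profit: −379.75 − −470 = 90.25.

π rises by 90.25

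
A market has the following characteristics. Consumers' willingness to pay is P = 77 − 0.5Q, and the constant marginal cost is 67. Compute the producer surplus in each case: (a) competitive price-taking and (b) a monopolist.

Competition: PS = 0; Monopoly: PS = 50

Competitive firms price at marginal cost: P = 67, giving Q = 20.
PS = (67 − 67)·20 = 0.
The monopolist equates marginal revenue to marginal cost: 77 − Q = 67, so Q = 10. From demand, P = 72.
PS = (72 − 67)·10 = 50.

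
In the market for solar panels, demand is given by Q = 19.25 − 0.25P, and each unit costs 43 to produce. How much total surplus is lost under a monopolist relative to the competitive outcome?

Inverting demand: P = 77 − 4Q.
Under competition P = MC = 43, so Q = (77 − 43)/4 = 8.5.
Monopoly sets MR = MC: 77 − 8Q = 43 ⇒ Q = 4.25, P = 77 − 4·4.25 = 60.
DWL is the triangle between Q = 4.25 and Q = 8.5: ½·(8.5 − 4.25)·(60 − 43) = 36.125.

DWL = 36.125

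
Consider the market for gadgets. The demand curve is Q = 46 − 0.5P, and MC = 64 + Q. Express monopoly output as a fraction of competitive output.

Inverting demand: P = 92 − 2Q.
Monopoly sets MR = MC: 92 − 4Q = 64 + Q ⇒ Q = 5.6, P = 92 − 2·5.6 = 80.8.
Competitive equilibrium sets price equal to marginal cost: 92 − 2Q = 64 + Q, so Q = 28/3 and P = 220/3.
Ratio Q_m/Q_c = 5.6/(28/3) = 0.6.

Q_m/Q_c = 0.6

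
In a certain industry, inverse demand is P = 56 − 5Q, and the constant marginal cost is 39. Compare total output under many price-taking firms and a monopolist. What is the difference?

Q falls by 1.7

Perfect competition: P = MC = 39, so 56 − 5Q = 39 and Q = 3.4.
A monopolist chooses Q where MR = MC. MR = 56 − 10Q; setting this equal to 39 gives Q = 1.7 and P = 47.5.
Change in total output: 1.7 − 3.4 = −1.7.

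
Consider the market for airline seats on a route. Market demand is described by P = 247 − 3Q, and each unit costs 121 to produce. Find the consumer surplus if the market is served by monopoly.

A monopolist chooses Q where MR = MC. MR = 247 − 6Q; setting this equal to 121 gives Q = 21 and P = 184.
CS = ½·(247 − 184)·21 = 661.5.

CS = 661.5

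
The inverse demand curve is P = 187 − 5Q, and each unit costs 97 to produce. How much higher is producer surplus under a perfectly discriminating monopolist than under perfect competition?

Perfect competition: P = MC = 97, so 187 − 5Q = 97 and Q = 18.
PS = (97 − 97)·18 = 0.
Under first-degree price discrimination the firm charges each unit its demand price and produces up to where P = MC, i.e. Q = 18. Consumer surplus is zero; producer surplus equals total surplus.
PS = ½·(187 − 97)·18 = 810.
Change in producer surplus: 810 − 0 = 810.

PS rises by 810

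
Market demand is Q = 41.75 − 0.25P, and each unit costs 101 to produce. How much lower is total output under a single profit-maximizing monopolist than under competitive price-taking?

Q falls by 8.25

Inverting demand: P = 167 − 4Q.
Perfect competition: P = MC = 101, so 167 − 4Q = 101 and Q = 16.5.
The monopolist equates marginal revenue to marginal cost: 167 − 8Q = 101, so Q = 8.25. From demand, P = 134.
Change in total output: 8.25 − 16.5 = −8.25.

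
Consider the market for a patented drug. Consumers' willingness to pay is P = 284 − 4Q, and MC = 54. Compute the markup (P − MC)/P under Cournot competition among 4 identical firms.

Cournot with 4 identical firms: the symmetric best-response condition is 284 − 20q = 54. Each firm produces q = 11.5, total output Q = 46, price P = 100.
Lerner index = (P − MC)/P = (100 − 54)/100 = 0.46.

Lerner index = 0.46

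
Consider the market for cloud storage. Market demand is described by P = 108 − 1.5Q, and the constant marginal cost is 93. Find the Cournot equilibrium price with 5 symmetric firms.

P = 95.5

Cournot with 5 identical firms: the symmetric best-response condition is 108 − 9q = 93. Each firm produces q = 5/3, total output Q = 25/3, price P = 95.5.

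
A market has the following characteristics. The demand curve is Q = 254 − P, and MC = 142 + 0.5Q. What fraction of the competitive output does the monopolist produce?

Q_m/Q_c = 0.6

Inverting demand: P = 254 − Q.
A monopolist chooses Q where MR = MC. MR = 254 − 2Q; setting this equal to 142 + 0.5Q gives Q = 44.8 and P = 209.2.
Under competition P = MC: 254 − Q = 142 + 0.5Q ⇒ Q = 224/3, P = 538/3.
Ratio Q_m/Q_c = 44.8/(224/3) = 0.6.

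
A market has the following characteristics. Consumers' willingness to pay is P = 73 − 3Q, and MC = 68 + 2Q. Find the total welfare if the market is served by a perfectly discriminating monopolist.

With perfect price discrimination, output is the efficient level Q = 1 (where demand meets MC), but every buyer pays their willingness to pay: CS = 0 and PS = total surplus.
TS = 2.5 (equal to competitive TS).

TS = 2.5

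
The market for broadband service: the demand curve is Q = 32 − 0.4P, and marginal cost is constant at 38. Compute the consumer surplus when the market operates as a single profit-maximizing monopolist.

Inverting demand: P = 80 − 2.5Q.
Monopoly sets MR = MC: 80 − 5Q = 38 ⇒ Q = 8.4, P = 80 − 2.5·8.4 = 59.
CS = ½·(80 − 59)·8.4 = 88.2.

CS = 88.2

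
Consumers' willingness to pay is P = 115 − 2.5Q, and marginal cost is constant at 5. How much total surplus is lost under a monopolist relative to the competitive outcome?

DWL = 605

Competitive firms price at marginal cost: P = 5, giving Q = 44.
Monopoly sets MR = MC: 115 − 5Q = 5 ⇒ Q = 22, P = 115 − 2.5·22 = 60.
DWL is the triangle between Q = 22 and Q = 44: ½·(44 − 22)·(60 − 5) = 605.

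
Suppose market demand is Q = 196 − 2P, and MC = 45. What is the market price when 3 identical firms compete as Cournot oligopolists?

Inverting demand: P = 98 − 0.5Q.
In a 3-firm Cournot equilibrium, symmetry and the first-order condition give q = (98 − 45)/(2) = 26.5. So Q = 79.5 and P = 58.25.

P = 58.25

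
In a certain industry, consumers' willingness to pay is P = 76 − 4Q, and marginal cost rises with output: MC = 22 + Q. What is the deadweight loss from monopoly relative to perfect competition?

Under competition P = MC: 76 − 4Q = 22 + Q ⇒ Q = 10.8, P = 32.8.
The monopolist equates marginal revenue to marginal cost: 76 − 8Q = 22 + Q, so Q = 6. From demand, P = 52.
CS = ½·(76 − 32.8)·10.8 = 233.28; PS = (32.8·10.8 − 22·10.8 − ½·1·10.8²) = 58.32; TS = 291.6.
CS = ½·(76 − 52)·6 = 72; PS = (52·6 − 22·6 − ½·1·6²) = 162; TS = 234.
DWL = 291.6 − 234 = 57.6.

DWL = 57.6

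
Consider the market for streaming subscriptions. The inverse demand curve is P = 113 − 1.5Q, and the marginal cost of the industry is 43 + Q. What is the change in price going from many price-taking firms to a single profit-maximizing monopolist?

Competitive equilibrium sets price equal to marginal cost: 113 − 1.5Q = 43 + Q, so Q = 28 and P = 71.
Monopoly sets MR = MC: 113 − 3Q = 43 + Q ⇒ Q = 17.5, P = 113 − 1.5·17.5 = 86.75.
Change in price: 86.75 − 71 = 15.75.

Price rises by 15.75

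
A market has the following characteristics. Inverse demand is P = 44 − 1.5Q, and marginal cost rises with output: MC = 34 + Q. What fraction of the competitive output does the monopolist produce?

Q_m/Q_c = 0.625

The monopolist equates marginal revenue to marginal cost: 44 − 3Q = 34 + Q, so Q = 2.5. From demand, P = 40.25.
Competitive equilibrium sets price equal to marginal cost: 44 − 1.5Q = 34 + Q, so Q = 4 and P = 38.
Ratio Q_m/Q_c = 2.5/4 = 0.625.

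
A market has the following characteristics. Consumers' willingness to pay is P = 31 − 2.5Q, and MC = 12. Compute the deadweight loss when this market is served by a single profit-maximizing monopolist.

DWL = 18.05

Under competition P = MC = 12, so Q = (31 − 12)/2.5 = 7.6.
The monopolist equates marginal revenue to marginal cost: 31 − 5Q = 12, so Q = 3.8. From demand, P = 21.5.
DWL is the triangle between Q = 3.8 and Q = 7.6: ½·(7.6 − 3.8)·(21.5 − 12) = 18.05.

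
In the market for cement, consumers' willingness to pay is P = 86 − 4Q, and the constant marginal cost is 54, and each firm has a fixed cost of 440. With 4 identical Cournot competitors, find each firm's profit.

π_i = −429.76

In a 4-firm Cournot equilibrium, symmetry and the first-order condition give q = (86 − 54)/(20) = 1.6. So Q = 6.4 and P = 60.4.
Each firm's profit = (60.4 − 54)·1.6 − 440 = −429.76.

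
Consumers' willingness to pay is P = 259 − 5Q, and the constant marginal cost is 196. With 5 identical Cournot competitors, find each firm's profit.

With 5 symmetric Cournot firms, each firm's FOC gives 259 − 30q = 196, so q = 2.1, Q = 5·2.1 = 10.5, and P = 206.5.
Each firm's profit = (206.5 − 196)·2.1 = 22.05.

π_i = 22.05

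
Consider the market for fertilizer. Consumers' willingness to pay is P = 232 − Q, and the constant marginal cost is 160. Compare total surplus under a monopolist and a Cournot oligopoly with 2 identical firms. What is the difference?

A monopolist chooses Q where MR = MC. MR = 232 − 2Q; setting this equal to 160 gives Q = 36 and P = 196.
CS = ½·(232 − 196)·36 = 648; PS = (196 − 160)·36 = 1296; TS = 1944.
In a 2-firm Cournot equilibrium, symmetry and the first-order condition give q = (232 − 160)/(3) = 24. So Q = 48 and P = 184.
CS = ½·(232 − 184)·48 = 1152; PS = (184 − 160)·48 = 1152; TS = 2304.
Change in total surplus: 2304 − 1944 = 360.

TS rises by 360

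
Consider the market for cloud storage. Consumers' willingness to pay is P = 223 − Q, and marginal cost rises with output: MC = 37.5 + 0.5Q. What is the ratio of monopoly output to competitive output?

Monopoly sets MR = MC: 223 − 2Q = 37.5 + 0.5Q ⇒ Q = 74.2, P = 223 − 74.2 = 148.8.
Under competition P = MC: 223 − Q = 37.5 + 0.5Q ⇒ Q = 371/3, P = 298/3.
Ratio Q_m/Q_c = 74.2/(371/3) = 0.6.

Q_m/Q_c = 0.6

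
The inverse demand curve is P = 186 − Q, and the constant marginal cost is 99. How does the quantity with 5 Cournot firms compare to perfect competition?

With 5 symmetric Cournot firms, each firm's FOC gives 186 − 6q = 99, so q = 14.5, Q = 5·14.5 = 72.5, and P = 113.5.
Under competition P = MC = 99, so Q = (186 − 99)/1 = 87.

Cournot: Q = 72.5; Competition: Q = 87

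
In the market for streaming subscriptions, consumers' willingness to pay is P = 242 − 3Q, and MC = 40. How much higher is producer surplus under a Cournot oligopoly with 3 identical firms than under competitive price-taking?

Perfect competition: P = MC = 40, so 242 − 3Q = 40 and Q = 202/3.
PS = (40 − 40)·202/3 = 0.
Cournot with 3 identical firms: the symmetric best-response condition is 242 − 12q = 40. Each firm produces q = 101/6, total output Q = 50.5, price P = 90.5.
PS = (90.5 − 40)·50.5 = 2550.25.
Change in producer surplus: 2550.25 − 0 = 2550.25.

PS rises by 2550.25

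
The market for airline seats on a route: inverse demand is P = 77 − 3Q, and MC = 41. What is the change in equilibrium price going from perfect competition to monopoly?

Competitive firms price at marginal cost: P = 41, giving Q = 12.
Monopoly sets MR = MC: 77 − 6Q = 41 ⇒ Q = 6, P = 77 − 3·6 = 59.
Change in equilibrium price: 59 − 41 = 18.

Equilibrium price rises by 18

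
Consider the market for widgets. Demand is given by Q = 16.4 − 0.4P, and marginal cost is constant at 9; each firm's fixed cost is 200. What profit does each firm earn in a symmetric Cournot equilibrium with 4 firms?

Inverting demand: P = 41 − 2.5Q.
In a 4-firm Cournot equilibrium, symmetry and the first-order condition give q = (41 − 9)/(12.5) = 2.56. So Q = 10.24 and P = 15.4.
Each firm's profit = (15.4 − 9)·2.56 − 200 = −183.616.

π_i = −183.616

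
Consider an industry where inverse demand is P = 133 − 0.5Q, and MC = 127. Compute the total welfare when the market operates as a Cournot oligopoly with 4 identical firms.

With 4 symmetric Cournot firms, each firm's FOC gives 133 − 2.5q = 127, so q = 2.4, Q = 4·2.4 = 9.6, and P = 128.2.
CS = ½·(133 − 128.2)·9.6 = 23.04; PS = (128.2 − 127)·9.6 = 11.52; TS = 34.56.

TS = 34.56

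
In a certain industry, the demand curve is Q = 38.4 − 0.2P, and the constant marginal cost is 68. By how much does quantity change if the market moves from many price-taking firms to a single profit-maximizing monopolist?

Quantity falls by 12.4

Inverting demand: P = 192 − 5Q.
Under competition P = MC = 68, so Q = (192 − 68)/5 = 24.8.
A monopolist chooses Q where MR = MC. MR = 192 − 10Q; setting this equal to 68 gives Q = 12.4 and P = 130.
Change in quantity: 12.4 − 24.8 = −12.4.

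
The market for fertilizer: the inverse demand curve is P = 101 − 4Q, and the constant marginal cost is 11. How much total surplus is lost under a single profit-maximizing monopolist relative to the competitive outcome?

DWL = 253.125

Competitive firms price at marginal cost: P = 11, giving Q = 22.5.
Monopoly sets MR = MC: 101 − 8Q = 11 ⇒ Q = 11.25, P = 101 − 4·11.25 = 56.
DWL is the triangle between Q = 11.25 and Q = 22.5: ½·(22.5 − 11.25)·(56 − 11) = 253.125.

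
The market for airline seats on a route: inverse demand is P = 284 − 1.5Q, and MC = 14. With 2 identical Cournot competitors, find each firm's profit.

With 2 symmetric Cournot firms, each firm's FOC gives 284 − 4.5q = 14, so q = 60, Q = 2·60 = 120, and P = 104.
Each firm's profit = (104 − 14)·60 = 5400.

π_i = 5400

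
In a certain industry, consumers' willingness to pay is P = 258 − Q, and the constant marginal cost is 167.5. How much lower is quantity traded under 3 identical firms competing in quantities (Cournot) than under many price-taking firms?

Q falls by 22.625

Under competition P = MC = 167.5, so Q = (258 − 167.5)/1 = 90.5.
In a 3-firm Cournot equilibrium, symmetry and the first-order condition give q = (258 − 167.5)/(4) = 22.625. So Q = 67.875 and P = 190.125.
Change in quantity traded: 67.875 − 90.5 = −22.625.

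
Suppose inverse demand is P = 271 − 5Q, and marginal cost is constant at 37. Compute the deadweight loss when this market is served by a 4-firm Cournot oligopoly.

Under competition P = MC = 37, so Q = (271 − 37)/5 = 46.8.
In a 4-firm Cournot equilibrium, symmetry and the first-order condition give q = (271 − 37)/(25) = 9.36. So Q = 37.44 and P = 83.8.
DWL is the triangle between Q = 37.44 and Q = 46.8: ½·(46.8 − 37.44)·(83.8 − 37) = 219.024.

DWL = 219.024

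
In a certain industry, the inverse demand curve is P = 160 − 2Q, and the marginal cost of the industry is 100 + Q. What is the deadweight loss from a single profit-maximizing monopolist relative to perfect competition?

DWL = 96

Competitive equilibrium sets price equal to marginal cost: 160 − 2Q = 100 + Q, so Q = 20 and P = 120.
A monopolist chooses Q where MR = MC. MR = 160 − 4Q; setting this equal to 100 + Q gives Q = 12 and P = 136.
CS = ½·(160 − 120)·20 = 400; PS = (120·20 − 100·20 − ½·1·20²) = 200; TS = 600.
CS = ½·(160 − 136)·12 = 144; PS = (136·12 − 100·12 − ½·1·12²) = 360; TS = 504.
DWL = 600 − 504 = 96.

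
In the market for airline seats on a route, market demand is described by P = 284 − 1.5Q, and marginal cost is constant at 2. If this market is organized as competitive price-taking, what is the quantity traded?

Perfect competition: P = MC = 2, so 284 − 1.5Q = 2 and Q = 188.

Q = 188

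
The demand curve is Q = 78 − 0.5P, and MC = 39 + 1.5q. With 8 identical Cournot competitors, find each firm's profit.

π_i = 99

Inverting demand: P = 156 − 2Q.
Cournot with 8 identical firms: the symmetric best-response condition is 156 − 18q = 39 + 1.5q. Each firm produces q = 6, total output Q = 48, price P = 60.
Each firm's profit = 60·6 − (39·6 + ½·1.5·6²) = 99.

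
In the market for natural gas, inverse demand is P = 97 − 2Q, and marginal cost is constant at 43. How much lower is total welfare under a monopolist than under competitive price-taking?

Competitive firms price at marginal cost: P = 43, giving Q = 27.
CS = ½·(97 − 43)·27 = 729; PS = (43 − 43)·27 = 0; TS = 729.
Monopoly sets MR = MC: 97 − 4Q = 43 ⇒ Q = 13.5, P = 97 − 2·13.5 = 70.
CS = ½·(97 − 70)·13.5 = 182.25; PS = (70 − 43)·13.5 = 364.5; TS = 546.75.
Change in total welfare: 546.75 − 729 = −182.25.

Total welfare falls by 182.25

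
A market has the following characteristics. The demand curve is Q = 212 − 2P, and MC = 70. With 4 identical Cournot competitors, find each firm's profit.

Inverting demand: P = 106 − 0.5Q.
With 4 symmetric Cournot firms, each firm's FOC gives 106 − 2.5q = 70, so q = 14.4, Q = 4·14.4 = 57.6, and P = 77.2.
Each firm's profit = (77.2 − 70)·14.4 = 103.68.

π_i = 103.68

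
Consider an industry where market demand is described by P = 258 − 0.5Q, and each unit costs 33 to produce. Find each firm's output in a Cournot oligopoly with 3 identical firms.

q_i = 112.5

With 3 symmetric Cournot firms, each firm's FOC gives 258 − 2q = 33, so q = 112.5, Q = 3·112.5 = 337.5, and P = 89.25.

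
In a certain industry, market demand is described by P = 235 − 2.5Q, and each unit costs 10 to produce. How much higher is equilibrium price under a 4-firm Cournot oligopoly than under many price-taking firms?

Under competition P = MC = 10, so Q = (235 − 10)/2.5 = 90.
Cournot with 4 identical firms: the symmetric best-response condition is 235 − 12.5q = 10. Each firm produces q = 18, total output Q = 72, price P = 55.
Change in equilibrium price: 55 − 10 = 45.

Equilibrium price rises by 45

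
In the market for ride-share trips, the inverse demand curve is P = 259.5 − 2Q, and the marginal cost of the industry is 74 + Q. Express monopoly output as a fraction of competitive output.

Monopoly sets MR = MC: 259.5 − 4Q = 74 + Q ⇒ Q = 37.1, P = 259.5 − 2·37.1 = 185.3.
Under competition P = MC: 259.5 − 2Q = 74 + Q ⇒ Q = 371/6, P = 815/6.
Ratio Q_m/Q_c = 37.1/(371/6) = 0.6.

Q_m/Q_c = 0.6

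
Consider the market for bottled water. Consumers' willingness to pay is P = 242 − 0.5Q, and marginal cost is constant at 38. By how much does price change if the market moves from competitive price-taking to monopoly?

P rises by 102

Perfect competition: P = MC = 38, so 242 − 0.5Q = 38 and Q = 408.
The monopolist equates marginal revenue to marginal cost: 242 − Q = 38, so Q = 204. From demand, P = 140.
Change in price: 140 − 38 = 102.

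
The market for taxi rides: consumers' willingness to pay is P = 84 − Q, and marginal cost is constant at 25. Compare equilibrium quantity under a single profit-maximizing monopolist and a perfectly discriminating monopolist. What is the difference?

The monopolist equates marginal revenue to marginal cost: 84 − 2Q = 25, so Q = 29.5. From demand, P = 54.5.
Under first-degree price discrimination the firm charges each unit its demand price and produces up to where P = MC, i.e. Q = 59. Consumer surplus is zero; producer surplus equals total surplus.
Change in equilibrium quantity: 59 − 29.5 = 29.5.

Equilibrium quantity rises by 29.5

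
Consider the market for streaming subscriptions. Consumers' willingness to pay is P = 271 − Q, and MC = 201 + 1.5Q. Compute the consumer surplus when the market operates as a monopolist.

The monopolist equates marginal revenue to marginal cost: 271 − 2Q = 201 + 1.5Q, so Q = 20. From demand, P = 251.
CS = ½·(271 − 251)·20 = 200.

CS = 200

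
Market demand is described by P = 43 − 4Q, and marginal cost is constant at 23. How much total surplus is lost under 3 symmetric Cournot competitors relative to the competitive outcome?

DWL = 3.125

Perfect competition: P = MC = 23, so 43 − 4Q = 23 and Q = 5.
With 3 symmetric Cournot firms, each firm's FOC gives 43 − 16q = 23, so q = 1.25, Q = 3·1.25 = 3.75, and P = 28.
DWL is the triangle between Q = 3.75 and Q = 5: ½·(5 − 3.75)·(28 − 23) = 3.125.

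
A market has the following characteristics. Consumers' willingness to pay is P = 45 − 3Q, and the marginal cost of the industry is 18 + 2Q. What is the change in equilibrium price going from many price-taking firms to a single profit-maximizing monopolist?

Competitive equilibrium sets price equal to marginal cost: 45 − 3Q = 18 + 2Q, so Q = 5.4 and P = 28.8.
Monopoly sets MR = MC: 45 − 6Q = 18 + 2Q ⇒ Q = 3.375, P = 45 − 3·3.375 = 34.875.
Change in equilibrium price: 34.875 − 28.8 = 6.075.

P rises by 6.075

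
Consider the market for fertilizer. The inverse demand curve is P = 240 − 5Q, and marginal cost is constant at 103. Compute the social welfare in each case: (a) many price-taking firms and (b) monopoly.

Under competition P = MC = 103, so Q = (240 − 103)/5 = 27.4.
CS = ½·(240 − 103)·27.4 = 1876.9; PS = (103 − 103)·27.4 = 0; TS = 1876.9.
A monopolist chooses Q where MR = MC. MR = 240 − 10Q; setting this equal to 103 gives Q = 13.7 and P = 171.5.
CS = ½·(240 − 171.5)·13.7 = 469.225; PS = (171.5 − 103)·13.7 = 938.45; TS = 1407.675.

Competition: TS = 1876.9; Monopoly: TS = 1407.675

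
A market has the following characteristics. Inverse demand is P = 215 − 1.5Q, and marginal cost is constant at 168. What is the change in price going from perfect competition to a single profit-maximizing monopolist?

P rises by 23.5

Perfect competition: P = MC = 168, so 215 − 1.5Q = 168 and Q = 94/3.
The monopolist equates marginal revenue to marginal cost: 215 − 3Q = 168, so Q = 47/3. From demand, P = 191.5.
Change in price: 191.5 − 168 = 23.5.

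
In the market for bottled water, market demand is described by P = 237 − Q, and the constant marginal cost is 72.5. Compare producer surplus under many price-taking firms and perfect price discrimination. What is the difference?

PS rises by 13530.125

Perfect competition: P = MC = 72.5, so 237 − Q = 72.5 and Q = 164.5.
PS = (72.5 − 72.5)·164.5 = 0.
A perfectly discriminating monopolist sells every unit with P(Q) ≥ MC(Q), so output equals the competitive quantity Q = 164.5. Each buyer pays their reservation price, so CS = 0 and the firm captures all surplus.
PS = ½·(237 − 72.5)·164.5 = 13530.125.
Change in producer surplus: 13530.125 − 0 = 13530.125.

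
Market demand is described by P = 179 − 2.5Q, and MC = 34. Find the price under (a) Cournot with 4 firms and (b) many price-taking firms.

Cournot with 4 identical firms: the symmetric best-response condition is 179 − 12.5q = 34. Each firm produces q = 11.6, total output Q = 46.4, price P = 63.
Perfect competition: P = MC = 34, so 179 − 2.5Q = 34 and Q = 58.

Cournot: P = 63; Competition: P = 34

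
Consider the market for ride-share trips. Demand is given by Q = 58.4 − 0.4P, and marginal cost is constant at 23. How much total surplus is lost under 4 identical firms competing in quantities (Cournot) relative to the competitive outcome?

Inverting demand: P = 146 − 2.5Q.
Competitive firms price at marginal cost: P = 23, giving Q = 49.2.
With 4 symmetric Cournot firms, each firm's FOC gives 146 − 12.5q = 23, so q = 9.84, Q = 4·9.84 = 39.36, and P = 47.6.
DWL is the triangle between Q = 39.36 and Q = 49.2: ½·(49.2 − 39.36)·(47.6 − 23) = 121.032.

DWL = 121.032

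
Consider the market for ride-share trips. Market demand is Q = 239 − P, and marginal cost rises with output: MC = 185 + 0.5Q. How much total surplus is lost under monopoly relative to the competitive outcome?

Inverting demand: P = 239 − Q.
Under competition P = MC: 239 − Q = 185 + 0.5Q ⇒ Q = 36, P = 203.
A monopolist chooses Q where MR = MC. MR = 239 − 2Q; setting this equal to 185 + 0.5Q gives Q = 21.6 and P = 217.4.
CS = ½·(239 − 203)·36 = 648; PS = (203·36 − 185·36 − ½·0.5·36²) = 324; TS = 972.
CS = ½·(239 − 217.4)·21.6 = 233.28; PS = (217.4·21.6 − 185·21.6 − ½·0.5·21.6²) = 583.2; TS = 816.48.
DWL = 972 − 816.48 = 155.52.

DWL = 155.52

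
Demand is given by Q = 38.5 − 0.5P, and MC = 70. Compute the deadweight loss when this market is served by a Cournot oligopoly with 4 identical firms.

Inverting demand: P = 77 − 2Q.
Competitive firms price at marginal cost: P = 70, giving Q = 3.5.
With 4 symmetric Cournot firms, each firm's FOC gives 77 − 10q = 70, so q = 0.7, Q = 4·0.7 = 2.8, and P = 71.4.
DWL is the triangle between Q = 2.8 and Q = 3.5: ½·(3.5 − 2.8)·(71.4 − 70) = 0.49.

DWL = 0.49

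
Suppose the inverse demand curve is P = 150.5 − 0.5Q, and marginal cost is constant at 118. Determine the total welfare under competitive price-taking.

TS = 1056.25

Perfect competition: P = MC = 118, so 150.5 − 0.5Q = 118 and Q = 65.
CS = ½·(150.5 − 118)·65 = 1056.25; PS = (118 − 118)·65 = 0; TS = 1056.25.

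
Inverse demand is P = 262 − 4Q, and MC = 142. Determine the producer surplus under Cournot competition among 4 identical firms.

In a 4-firm Cournot equilibrium, symmetry and the first-order condition give q = (262 − 142)/(20) = 6. So Q = 24 and P = 166.
PS = (166 − 142)·24 = 576.

PS = 576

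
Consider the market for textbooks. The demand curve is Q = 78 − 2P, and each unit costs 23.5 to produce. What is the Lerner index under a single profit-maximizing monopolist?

Inverting demand: P = 39 − 0.5Q.
The monopolist equates marginal revenue to marginal cost: 39 − Q = 23.5, so Q = 15.5. From demand, P = 31.25.
Lerner index = (P − MC)/P = (31.25 − 23.5)/31.25 = 0.248.

Lerner index = 0.248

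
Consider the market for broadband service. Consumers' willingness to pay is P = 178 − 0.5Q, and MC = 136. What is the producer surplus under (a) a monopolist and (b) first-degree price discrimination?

Monopoly: PS = 882; Perfect PD: PS = 1764

Monopoly sets MR = MC: 178 − Q = 136 ⇒ Q = 42, P = 178 − 0.5·42 = 157.
PS = (157 − 136)·42 = 882.
A perfectly discriminating monopolist sells every unit with P(Q) ≥ MC(Q), so output equals the competitive quantity Q = 84. Each buyer pays their reservation price, so CS = 0 and the firm captures all surplus.
PS = ½·(178 − 136)·84 = 1764.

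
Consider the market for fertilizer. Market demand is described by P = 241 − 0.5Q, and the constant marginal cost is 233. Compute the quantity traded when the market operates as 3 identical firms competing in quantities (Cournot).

Q = 12

Cournot with 3 identical firms: the symmetric best-response condition is 241 − 2q = 233. Each firm produces q = 4, total output Q = 12, price P = 235.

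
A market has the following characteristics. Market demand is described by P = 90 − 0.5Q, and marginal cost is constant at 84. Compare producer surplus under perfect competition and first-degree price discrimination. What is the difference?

Producer surplus rises by 36

Competitive firms price at marginal cost: P = 84, giving Q = 12.
PS = (84 − 84)·12 = 0.
A perfectly discriminating monopolist sells every unit with P(Q) ≥ MC(Q), so output equals the competitive quantity Q = 12. Each buyer pays their reservation price, so CS = 0 and the firm captures all surplus.
PS = ½·(90 − 84)·12 = 36.
Change in producer surplus: 36 − 0 = 36.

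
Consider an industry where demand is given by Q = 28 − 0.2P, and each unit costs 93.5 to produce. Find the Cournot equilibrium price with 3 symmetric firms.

Inverting demand: P = 140 − 5Q.
Cournot with 3 identical firms: the symmetric best-response condition is 140 − 20q = 93.5. Each firm produces q = 2.325, total output Q = 6.975, price P = 105.125.

P = 105.125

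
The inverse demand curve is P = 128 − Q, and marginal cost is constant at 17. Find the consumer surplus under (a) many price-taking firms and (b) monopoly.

Under competition P = MC = 17, so Q = (128 − 17)/1 = 111.
CS = ½·(128 − 17)·111 = 6160.5.
Monopoly sets MR = MC: 128 − 2Q = 17 ⇒ Q = 55.5, P = 128 − 55.5 = 72.5.
CS = ½·(128 − 72.5)·55.5 = 1540.125.

Competition: CS = 6160.5; Monopoly: CS = 1540.125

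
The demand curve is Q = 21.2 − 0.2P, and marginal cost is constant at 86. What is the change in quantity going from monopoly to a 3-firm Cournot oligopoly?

Inverting demand: P = 106 − 5Q.
Monopoly sets MR = MC: 106 − 10Q = 86 ⇒ Q = 2, P = 106 − 5·2 = 96.
Cournot with 3 identical firms: the symmetric best-response condition is 106 − 20q = 86. Each firm produces q = 1, total output Q = 3, price P = 91.
Change in quantity: 3 − 2 = 1.

Quantity rises by 1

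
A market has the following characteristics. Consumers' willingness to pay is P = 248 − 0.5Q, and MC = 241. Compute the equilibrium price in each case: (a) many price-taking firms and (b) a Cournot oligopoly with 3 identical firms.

Under competition P = MC = 241, so Q = (248 − 241)/0.5 = 14.
With 3 symmetric Cournot firms, each firm's FOC gives 248 − 2q = 241, so q = 3.5, Q = 3·3.5 = 10.5, and P = 242.75.

Competition: P = 241; Cournot: P = 242.75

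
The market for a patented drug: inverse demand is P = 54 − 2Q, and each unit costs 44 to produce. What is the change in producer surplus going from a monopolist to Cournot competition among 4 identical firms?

Monopoly sets MR = MC: 54 − 4Q = 44 ⇒ Q = 2.5, P = 54 − 2·2.5 = 49.
PS = (49 − 44)·2.5 = 12.5.
Cournot with 4 identical firms: the symmetric best-response condition is 54 − 10q = 44. Each firm produces q = 1, total output Q = 4, price P = 46.
PS = (46 − 44)·4 = 8.
Change in producer surplus: 8 − 12.5 = −4.5.

PS falls by 4.5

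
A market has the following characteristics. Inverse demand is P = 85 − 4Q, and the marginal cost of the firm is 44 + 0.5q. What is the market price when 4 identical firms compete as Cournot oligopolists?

Cournot with 4 identical firms: the symmetric best-response condition is 85 − 20q = 44 + 0.5q. Each firm produces q = 2, total output Q = 8, price P = 53.

P = 53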